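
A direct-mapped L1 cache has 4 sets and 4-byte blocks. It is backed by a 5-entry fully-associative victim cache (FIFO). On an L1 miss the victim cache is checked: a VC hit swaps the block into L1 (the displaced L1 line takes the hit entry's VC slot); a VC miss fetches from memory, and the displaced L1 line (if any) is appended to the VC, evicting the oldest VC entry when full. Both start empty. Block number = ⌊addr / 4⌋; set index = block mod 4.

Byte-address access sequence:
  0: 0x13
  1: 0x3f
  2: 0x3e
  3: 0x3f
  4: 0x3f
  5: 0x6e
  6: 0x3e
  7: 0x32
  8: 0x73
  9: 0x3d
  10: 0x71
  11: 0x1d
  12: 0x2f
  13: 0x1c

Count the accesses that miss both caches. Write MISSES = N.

  [0] addr=0x13 blk=4 s=0: MISS | VC []
  [1] addr=0x3f blk=15 s=3: MISS | VC []
  [2] addr=0x3e blk=15 s=3: L1-HIT | VC []
  [3] addr=0x3f blk=15 s=3: L1-HIT | VC []
  [4] addr=0x3f blk=15 s=3: L1-HIT | VC []
  [5] addr=0x6e blk=27 s=3: MISS | VC [15]
  [6] addr=0x3e blk=15 s=3: VC-HIT | VC [27]
  [7] addr=0x32 blk=12 s=0: MISS | VC [27, 4]
  [8] addr=0x73 blk=28 s=0: MISS | VC [27, 4, 12]
  [9] addr=0x3d blk=15 s=3: L1-HIT | VC [27, 4, 12]
  [10] addr=0x71 blk=28 s=0: L1-HIT | VC [27, 4, 12]
  [11] addr=0x1d blk=7 s=3: MISS | VC [27, 4, 12, 15]
  [12] addr=0x2f blk=11 s=3: MISS | VC [27, 4, 12, 15, 7]
  [13] addr=0x1c blk=7 s=3: VC-HIT | VC [27, 4, 12, 15, 11]

MISSES = 7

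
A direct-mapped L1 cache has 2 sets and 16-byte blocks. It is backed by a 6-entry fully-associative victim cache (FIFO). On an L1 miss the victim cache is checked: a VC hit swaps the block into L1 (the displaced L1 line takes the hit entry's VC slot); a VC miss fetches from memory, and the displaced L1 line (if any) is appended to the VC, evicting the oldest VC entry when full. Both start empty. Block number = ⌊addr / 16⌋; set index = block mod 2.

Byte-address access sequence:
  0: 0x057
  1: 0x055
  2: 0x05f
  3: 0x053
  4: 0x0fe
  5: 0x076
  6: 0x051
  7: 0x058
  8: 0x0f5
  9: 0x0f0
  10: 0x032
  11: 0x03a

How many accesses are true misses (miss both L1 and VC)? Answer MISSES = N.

0: 0x57 (blk 5, set 1) → MISS  vc=[]
1: 0x55 (blk 5, set 1) → L1-HIT  vc=[]
2: 0x5f (blk 5, set 1) → L1-HIT  vc=[]
3: 0x53 (blk 5, set 1) → L1-HIT  vc=[]
4: 0xfe (blk 15, set 1) → MISS  vc=[5]
5: 0x76 (blk 7, set 1) → MISS  vc=[5, 15]
6: 0x51 (blk 5, set 1) → VC-HIT  vc=[7, 15]
7: 0x58 (blk 5, set 1) → L1-HIT  vc=[7, 15]
8: 0xf5 (blk 15, set 1) → VC-HIT  vc=[7, 5]
9: 0xf0 (blk 15, set 1) → L1-HIT  vc=[7, 5]
10: 0x32 (blk 3, set 1) → MISS  vc=[7, 5, 15]
11: 0x3a (blk 3, set 1) → L1-HIT  vc=[7, 5, 15]

MISSES = 4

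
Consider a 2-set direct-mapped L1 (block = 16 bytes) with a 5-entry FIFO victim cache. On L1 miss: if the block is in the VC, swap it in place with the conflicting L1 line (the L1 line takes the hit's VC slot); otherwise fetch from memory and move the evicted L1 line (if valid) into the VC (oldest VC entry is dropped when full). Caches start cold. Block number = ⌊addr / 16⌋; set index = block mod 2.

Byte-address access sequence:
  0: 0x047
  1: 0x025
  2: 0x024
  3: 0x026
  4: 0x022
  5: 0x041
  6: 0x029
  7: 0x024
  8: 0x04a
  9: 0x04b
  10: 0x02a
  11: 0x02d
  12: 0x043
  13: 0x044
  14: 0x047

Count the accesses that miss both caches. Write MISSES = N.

  [0] addr=0x47 blk=4 s=0: MISS | VC []
  [1] addr=0x25 blk=2 s=0: MISS | VC [4]
  [2] addr=0x24 blk=2 s=0: L1-HIT | VC [4]
  [3] addr=0x26 blk=2 s=0: L1-HIT | VC [4]
  [4] addr=0x22 blk=2 s=0: L1-HIT | VC [4]
  [5] addr=0x41 blk=4 s=0: VC-HIT | VC [2]
  [6] addr=0x29 blk=2 s=0: VC-HIT | VC [4]
  [7] addr=0x24 blk=2 s=0: L1-HIT | VC [4]
  [8] addr=0x4a blk=4 s=0: VC-HIT | VC [2]
  [9] addr=0x4b blk=4 s=0: L1-HIT | VC [2]
  [10] addr=0x2a blk=2 s=0: VC-HIT | VC [4]
  [11] addr=0x2d blk=2 s=0: L1-HIT | VC [4]
  [12] addr=0x43 blk=4 s=0: VC-HIT | VC [2]
  [13] addr=0x44 blk=4 s=0: L1-HIT | VC [2]
  [14] addr=0x47 blk=4 s=0: L1-HIT | VC [2]

MISSES = 2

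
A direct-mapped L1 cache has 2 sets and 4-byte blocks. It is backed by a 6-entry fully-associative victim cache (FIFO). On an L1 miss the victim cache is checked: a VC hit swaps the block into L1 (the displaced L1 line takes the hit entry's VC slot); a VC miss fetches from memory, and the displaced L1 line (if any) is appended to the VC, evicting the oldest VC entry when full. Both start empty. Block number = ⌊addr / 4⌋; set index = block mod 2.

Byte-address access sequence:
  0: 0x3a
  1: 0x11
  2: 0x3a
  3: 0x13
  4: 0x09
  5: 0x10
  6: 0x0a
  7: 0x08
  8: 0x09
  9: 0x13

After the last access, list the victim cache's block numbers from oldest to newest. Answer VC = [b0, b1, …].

VC = [14, 2]

  [0] addr=0x3a blk=14 s=0: MISS | VC []
  [1] addr=0x11 blk=4 s=0: MISS | VC [14]
  [2] addr=0x3a blk=14 s=0: VC-HIT | VC [4]
  [3] addr=0x13 blk=4 s=0: VC-HIT | VC [14]
  [4] addr=0x9 blk=2 s=0: MISS | VC [14, 4]
  [5] addr=0x10 blk=4 s=0: VC-HIT | VC [14, 2]
  [6] addr=0xa blk=2 s=0: VC-HIT | VC [14, 4]
  [7] addr=0x8 blk=2 s=0: L1-HIT | VC [14, 4]
  [8] addr=0x9 blk=2 s=0: L1-HIT | VC [14, 4]
  [9] addr=0x13 blk=4 s=0: VC-HIT | VC [14, 2]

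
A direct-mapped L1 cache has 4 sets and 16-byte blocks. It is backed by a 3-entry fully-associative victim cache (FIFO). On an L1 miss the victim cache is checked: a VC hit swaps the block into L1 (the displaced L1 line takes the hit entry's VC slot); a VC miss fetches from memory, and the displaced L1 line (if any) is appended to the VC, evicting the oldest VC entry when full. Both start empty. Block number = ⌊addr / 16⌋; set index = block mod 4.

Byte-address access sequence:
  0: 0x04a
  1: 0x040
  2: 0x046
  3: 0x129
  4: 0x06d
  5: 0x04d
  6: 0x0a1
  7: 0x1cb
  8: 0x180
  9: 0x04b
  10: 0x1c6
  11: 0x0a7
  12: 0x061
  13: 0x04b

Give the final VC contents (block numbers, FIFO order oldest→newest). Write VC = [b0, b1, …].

0: 0x4a (blk 4, set 0) → MISS  vc=[]
1: 0x40 (blk 4, set 0) → L1-HIT  vc=[]
2: 0x46 (blk 4, set 0) → L1-HIT  vc=[]
3: 0x129 (blk 18, set 2) → MISS  vc=[]
4: 0x6d (blk 6, set 2) → MISS  vc=[18]
5: 0x4d (blk 4, set 0) → L1-HIT  vc=[18]
6: 0xa1 (blk 10, set 2) → MISS  vc=[18, 6]
7: 0x1cb (blk 28, set 0) → MISS  vc=[18, 6, 4]
8: 0x180 (blk 24, set 0) → MISS  vc=[6, 4, 28]
9: 0x4b (blk 4, set 0) → VC-HIT  vc=[6, 24, 28]
10: 0x1c6 (blk 28, set 0) → VC-HIT  vc=[6, 24, 4]
11: 0xa7 (blk 10, set 2) → L1-HIT  vc=[6, 24, 4]
12: 0x61 (blk 6, set 2) → VC-HIT  vc=[10, 24, 4]
13: 0x4b (blk 4, set 0) → VC-HIT  vc=[10, 24, 28]

VC = [10, 24, 28]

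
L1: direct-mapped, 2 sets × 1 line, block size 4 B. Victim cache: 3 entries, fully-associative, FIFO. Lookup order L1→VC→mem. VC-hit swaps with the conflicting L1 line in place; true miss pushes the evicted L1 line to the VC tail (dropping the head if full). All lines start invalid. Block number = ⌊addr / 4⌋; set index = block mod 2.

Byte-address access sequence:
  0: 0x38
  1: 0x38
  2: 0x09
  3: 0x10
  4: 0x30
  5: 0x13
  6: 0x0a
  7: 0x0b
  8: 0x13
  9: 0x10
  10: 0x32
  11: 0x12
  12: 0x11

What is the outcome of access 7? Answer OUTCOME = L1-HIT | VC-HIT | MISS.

#0 0x38→b14/s0 MISS; vc=[]
#1 0x38→b14/s0 L1-HIT; vc=[]
#2 0x9→b2/s0 MISS; vc=[14]
#3 0x10→b4/s0 MISS; vc=[14,2]
#4 0x30→b12/s0 MISS; vc=[14,2,4]
#5 0x13→b4/s0 VC-HIT; vc=[14,2,12]
#6 0xa→b2/s0 VC-HIT; vc=[14,4,12]
#7 0xb→b2/s0 L1-HIT; vc=[14,4,12]
#8 0x13→b4/s0 VC-HIT; vc=[14,2,12]
#9 0x10→b4/s0 L1-HIT; vc=[14,2,12]
#10 0x32→b12/s0 VC-HIT; vc=[14,2,4]
#11 0x12→b4/s0 VC-HIT; vc=[14,2,12]
#12 0x11→b4/s0 L1-HIT; vc=[14,2,12]

OUTCOME = L1-HIT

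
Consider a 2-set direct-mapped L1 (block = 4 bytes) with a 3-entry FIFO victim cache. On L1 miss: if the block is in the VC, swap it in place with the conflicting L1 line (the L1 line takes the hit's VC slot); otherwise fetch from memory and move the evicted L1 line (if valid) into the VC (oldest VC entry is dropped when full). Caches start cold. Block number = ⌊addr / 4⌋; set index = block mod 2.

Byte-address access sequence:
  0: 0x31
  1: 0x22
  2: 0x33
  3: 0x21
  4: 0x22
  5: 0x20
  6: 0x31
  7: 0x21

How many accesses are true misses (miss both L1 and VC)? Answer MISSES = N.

MISSES = 2

#0 0x31→b12/s0 MISS; vc=[]
#1 0x22→b8/s0 MISS; vc=[12]
#2 0x33→b12/s0 VC-HIT; vc=[8]
#3 0x21→b8/s0 VC-HIT; vc=[12]
#4 0x22→b8/s0 L1-HIT; vc=[12]
#5 0x20→b8/s0 L1-HIT; vc=[12]
#6 0x31→b12/s0 VC-HIT; vc=[8]
#7 0x21→b8/s0 VC-HIT; vc=[12]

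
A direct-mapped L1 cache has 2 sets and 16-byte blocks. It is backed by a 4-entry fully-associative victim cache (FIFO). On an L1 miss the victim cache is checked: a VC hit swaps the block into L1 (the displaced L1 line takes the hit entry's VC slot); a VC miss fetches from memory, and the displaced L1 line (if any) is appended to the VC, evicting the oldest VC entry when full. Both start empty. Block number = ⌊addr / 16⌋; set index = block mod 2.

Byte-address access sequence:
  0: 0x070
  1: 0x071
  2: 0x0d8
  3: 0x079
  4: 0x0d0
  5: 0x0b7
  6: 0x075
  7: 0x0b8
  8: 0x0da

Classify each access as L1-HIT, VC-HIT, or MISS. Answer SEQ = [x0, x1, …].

#0 0x70→b7/s1 MISS; vc=[]
#1 0x71→b7/s1 L1-HIT; vc=[]
#2 0xd8→b13/s1 MISS; vc=[7]
#3 0x79→b7/s1 VC-HIT; vc=[13]
#4 0xd0→b13/s1 VC-HIT; vc=[7]
#5 0xb7→b11/s1 MISS; vc=[7,13]
#6 0x75→b7/s1 VC-HIT; vc=[11,13]
#7 0xb8→b11/s1 VC-HIT; vc=[7,13]
#8 0xda→b13/s1 VC-HIT; vc=[7,11]

SEQ = [MISS, L1-HIT, MISS, VC-HIT, VC-HIT, MISS, VC-HIT, VC-HIT, VC-HIT]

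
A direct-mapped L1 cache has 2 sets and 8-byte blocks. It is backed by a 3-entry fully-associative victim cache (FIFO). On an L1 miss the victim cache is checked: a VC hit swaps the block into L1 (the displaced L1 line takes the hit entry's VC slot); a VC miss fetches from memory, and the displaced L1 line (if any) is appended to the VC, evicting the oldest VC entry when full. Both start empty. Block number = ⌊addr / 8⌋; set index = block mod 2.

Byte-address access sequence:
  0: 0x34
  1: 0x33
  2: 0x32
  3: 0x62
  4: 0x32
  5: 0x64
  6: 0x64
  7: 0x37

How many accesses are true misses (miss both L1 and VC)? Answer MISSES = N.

MISSES = 2

0: 0x34 (blk 6, set 0) → MISS  vc=[]
1: 0x33 (blk 6, set 0) → L1-HIT  vc=[]
2: 0x32 (blk 6, set 0) → L1-HIT  vc=[]
3: 0x62 (blk 12, set 0) → MISS  vc=[6]
4: 0x32 (blk 6, set 0) → VC-HIT  vc=[12]
5: 0x64 (blk 12, set 0) → VC-HIT  vc=[6]
6: 0x64 (blk 12, set 0) → L1-HIT  vc=[6]
7: 0x37 (blk 6, set 0) → VC-HIT  vc=[12]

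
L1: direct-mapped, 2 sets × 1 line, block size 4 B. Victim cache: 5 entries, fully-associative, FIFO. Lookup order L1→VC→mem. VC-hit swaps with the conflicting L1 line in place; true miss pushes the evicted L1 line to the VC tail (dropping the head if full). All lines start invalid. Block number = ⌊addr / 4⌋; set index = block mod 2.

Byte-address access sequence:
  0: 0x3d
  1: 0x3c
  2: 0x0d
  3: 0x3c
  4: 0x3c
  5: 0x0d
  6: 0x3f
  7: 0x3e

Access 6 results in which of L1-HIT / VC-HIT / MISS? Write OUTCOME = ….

OUTCOME = VC-HIT

#0 0x3d→b15/s1 MISS; vc=[]
#1 0x3c→b15/s1 L1-HIT; vc=[]
#2 0xd→b3/s1 MISS; vc=[15]
#3 0x3c→b15/s1 VC-HIT; vc=[3]
#4 0x3c→b15/s1 L1-HIT; vc=[3]
#5 0xd→b3/s1 VC-HIT; vc=[15]
#6 0x3f→b15/s1 VC-HIT; vc=[3]
#7 0x3e→b15/s1 L1-HIT; vc=[3]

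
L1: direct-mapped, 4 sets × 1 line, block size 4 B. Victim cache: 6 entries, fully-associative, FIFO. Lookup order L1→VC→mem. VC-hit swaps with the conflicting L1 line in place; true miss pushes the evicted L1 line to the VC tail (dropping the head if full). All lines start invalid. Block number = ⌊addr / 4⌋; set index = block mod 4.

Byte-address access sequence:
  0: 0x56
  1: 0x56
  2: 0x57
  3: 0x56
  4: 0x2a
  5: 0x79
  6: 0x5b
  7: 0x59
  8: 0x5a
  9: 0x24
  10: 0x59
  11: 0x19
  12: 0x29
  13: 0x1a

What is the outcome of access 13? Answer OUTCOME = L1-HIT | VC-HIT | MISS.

OUTCOME = VC-HIT

#0 0x56→b21/s1 MISS; vc=[]
#1 0x56→b21/s1 L1-HIT; vc=[]
#2 0x57→b21/s1 L1-HIT; vc=[]
#3 0x56→b21/s1 L1-HIT; vc=[]
#4 0x2a→b10/s2 MISS; vc=[]
#5 0x79→b30/s2 MISS; vc=[10]
#6 0x5b→b22/s2 MISS; vc=[10,30]
#7 0x59→b22/s2 L1-HIT; vc=[10,30]
#8 0x5a→b22/s2 L1-HIT; vc=[10,30]
#9 0x24→b9/s1 MISS; vc=[10,30,21]
#10 0x59→b22/s2 L1-HIT; vc=[10,30,21]
#11 0x19→b6/s2 MISS; vc=[10,30,21,22]
#12 0x29→b10/s2 VC-HIT; vc=[6,30,21,22]
#13 0x1a→b6/s2 VC-HIT; vc=[10,30,21,22]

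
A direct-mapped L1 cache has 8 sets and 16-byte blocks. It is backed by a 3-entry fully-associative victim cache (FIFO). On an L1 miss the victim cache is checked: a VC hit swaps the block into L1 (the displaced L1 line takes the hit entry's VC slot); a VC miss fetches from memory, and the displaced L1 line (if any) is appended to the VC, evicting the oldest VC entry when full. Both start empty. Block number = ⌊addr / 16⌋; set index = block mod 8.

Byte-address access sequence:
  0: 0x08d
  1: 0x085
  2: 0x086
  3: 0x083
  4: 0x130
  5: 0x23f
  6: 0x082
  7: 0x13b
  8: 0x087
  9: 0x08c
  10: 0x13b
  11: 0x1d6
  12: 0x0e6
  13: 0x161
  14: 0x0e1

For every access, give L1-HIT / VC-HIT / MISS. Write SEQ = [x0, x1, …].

SEQ = [MISS, L1-HIT, L1-HIT, L1-HIT, MISS, MISS, L1-HIT, VC-HIT, L1-HIT, L1-HIT, L1-HIT, MISS, MISS, MISS, VC-HIT]

#0 0x8d→b8/s0 MISS; vc=[]
#1 0x85→b8/s0 L1-HIT; vc=[]
#2 0x86→b8/s0 L1-HIT; vc=[]
#3 0x83→b8/s0 L1-HIT; vc=[]
#4 0x130→b19/s3 MISS; vc=[]
#5 0x23f→b35/s3 MISS; vc=[19]
#6 0x82→b8/s0 L1-HIT; vc=[19]
#7 0x13b→b19/s3 VC-HIT; vc=[35]
#8 0x87→b8/s0 L1-HIT; vc=[35]
#9 0x8c→b8/s0 L1-HIT; vc=[35]
#10 0x13b→b19/s3 L1-HIT; vc=[35]
#11 0x1d6→b29/s5 MISS; vc=[35]
#12 0xe6→b14/s6 MISS; vc=[35]
#13 0x161→b22/s6 MISS; vc=[35,14]
#14 0xe1→b14/s6 VC-HIT; vc=[35,22]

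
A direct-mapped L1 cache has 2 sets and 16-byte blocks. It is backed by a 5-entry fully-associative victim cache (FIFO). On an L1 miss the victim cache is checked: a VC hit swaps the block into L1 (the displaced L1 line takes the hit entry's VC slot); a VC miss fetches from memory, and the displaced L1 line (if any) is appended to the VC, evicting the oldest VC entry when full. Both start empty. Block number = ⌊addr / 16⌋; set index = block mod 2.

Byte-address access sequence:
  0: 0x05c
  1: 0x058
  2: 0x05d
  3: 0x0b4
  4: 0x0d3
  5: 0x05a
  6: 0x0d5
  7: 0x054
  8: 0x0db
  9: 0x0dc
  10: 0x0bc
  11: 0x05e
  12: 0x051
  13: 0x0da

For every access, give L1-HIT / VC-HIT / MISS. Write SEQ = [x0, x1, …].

#0 0x5c→b5/s1 MISS; vc=[]
#1 0x58→b5/s1 L1-HIT; vc=[]
#2 0x5d→b5/s1 L1-HIT; vc=[]
#3 0xb4→b11/s1 MISS; vc=[5]
#4 0xd3→b13/s1 MISS; vc=[5,11]
#5 0x5a→b5/s1 VC-HIT; vc=[13,11]
#6 0xd5→b13/s1 VC-HIT; vc=[5,11]
#7 0x54→b5/s1 VC-HIT; vc=[13,11]
#8 0xdb→b13/s1 VC-HIT; vc=[5,11]
#9 0xdc→b13/s1 L1-HIT; vc=[5,11]
#10 0xbc→b11/s1 VC-HIT; vc=[5,13]
#11 0x5e→b5/s1 VC-HIT; vc=[11,13]
#12 0x51→b5/s1 L1-HIT; vc=[11,13]
#13 0xda→b13/s1 VC-HIT; vc=[11,5]

SEQ = [MISS, L1-HIT, L1-HIT, MISS, MISS, VC-HIT, VC-HIT, VC-HIT, VC-HIT, L1-HIT, VC-HIT, VC-HIT, L1-HIT, VC-HIT]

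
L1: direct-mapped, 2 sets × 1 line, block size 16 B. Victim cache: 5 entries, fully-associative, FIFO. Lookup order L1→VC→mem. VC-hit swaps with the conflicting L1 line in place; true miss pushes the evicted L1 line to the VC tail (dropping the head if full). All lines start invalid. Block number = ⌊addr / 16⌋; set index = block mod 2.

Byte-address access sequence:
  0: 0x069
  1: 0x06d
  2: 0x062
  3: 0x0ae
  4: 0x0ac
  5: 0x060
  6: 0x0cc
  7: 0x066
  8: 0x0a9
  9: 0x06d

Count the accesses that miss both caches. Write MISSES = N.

MISSES = 3

  [0] addr=0x69 blk=6 s=0: MISS | VC []
  [1] addr=0x6d blk=6 s=0: L1-HIT | VC []
  [2] addr=0x62 blk=6 s=0: L1-HIT | VC []
  [3] addr=0xae blk=10 s=0: MISS | VC [6]
  [4] addr=0xac blk=10 s=0: L1-HIT | VC [6]
  [5] addr=0x60 blk=6 s=0: VC-HIT | VC [10]
  [6] addr=0xcc blk=12 s=0: MISS | VC [10, 6]
  [7] addr=0x66 blk=6 s=0: VC-HIT | VC [10, 12]
  [8] addr=0xa9 blk=10 s=0: VC-HIT | VC [6, 12]
  [9] addr=0x6d blk=6 s=0: VC-HIT | VC [10, 12]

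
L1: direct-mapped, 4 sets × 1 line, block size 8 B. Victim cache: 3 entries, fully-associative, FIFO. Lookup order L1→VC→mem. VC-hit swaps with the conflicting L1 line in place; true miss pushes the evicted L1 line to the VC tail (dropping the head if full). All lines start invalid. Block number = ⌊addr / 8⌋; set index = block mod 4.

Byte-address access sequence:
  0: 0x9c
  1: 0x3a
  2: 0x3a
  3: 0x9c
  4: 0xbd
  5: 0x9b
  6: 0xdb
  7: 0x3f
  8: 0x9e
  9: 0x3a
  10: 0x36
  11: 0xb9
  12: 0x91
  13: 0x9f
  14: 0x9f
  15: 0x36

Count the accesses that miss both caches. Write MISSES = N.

MISSES = 6

  [0] addr=0x9c blk=19 s=3: MISS | VC []
  [1] addr=0x3a blk=7 s=3: MISS | VC [19]
  [2] addr=0x3a blk=7 s=3: L1-HIT | VC [19]
  [3] addr=0x9c blk=19 s=3: VC-HIT | VC [7]
  [4] addr=0xbd blk=23 s=3: MISS | VC [7, 19]
  [5] addr=0x9b blk=19 s=3: VC-HIT | VC [7, 23]
  [6] addr=0xdb blk=27 s=3: MISS | VC [7, 23, 19]
  [7] addr=0x3f blk=7 s=3: VC-HIT | VC [27, 23, 19]
  [8] addr=0x9e blk=19 s=3: VC-HIT | VC [27, 23, 7]
  [9] addr=0x3a blk=7 s=3: VC-HIT | VC [27, 23, 19]
  [10] addr=0x36 blk=6 s=2: MISS | VC [27, 23, 19]
  [11] addr=0xb9 blk=23 s=3: VC-HIT | VC [27, 7, 19]
  [12] addr=0x91 blk=18 s=2: MISS | VC [7, 19, 6]
  [13] addr=0x9f blk=19 s=3: VC-HIT | VC [7, 23, 6]
  [14] addr=0x9f blk=19 s=3: L1-HIT | VC [7, 23, 6]
  [15] addr=0x36 blk=6 s=2: VC-HIT | VC [7, 23, 18]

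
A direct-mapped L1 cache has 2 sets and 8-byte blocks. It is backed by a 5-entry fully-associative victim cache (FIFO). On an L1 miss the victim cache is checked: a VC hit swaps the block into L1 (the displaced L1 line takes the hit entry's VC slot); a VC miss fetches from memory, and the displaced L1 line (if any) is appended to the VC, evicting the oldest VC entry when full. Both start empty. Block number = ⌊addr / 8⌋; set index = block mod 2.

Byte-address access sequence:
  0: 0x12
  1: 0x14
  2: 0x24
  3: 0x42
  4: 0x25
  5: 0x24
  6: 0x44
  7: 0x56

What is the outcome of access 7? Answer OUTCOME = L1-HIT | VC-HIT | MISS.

#0 0x12→b2/s0 MISS; vc=[]
#1 0x14→b2/s0 L1-HIT; vc=[]
#2 0x24→b4/s0 MISS; vc=[2]
#3 0x42→b8/s0 MISS; vc=[2,4]
#4 0x25→b4/s0 VC-HIT; vc=[2,8]
#5 0x24→b4/s0 L1-HIT; vc=[2,8]
#6 0x44→b8/s0 VC-HIT; vc=[2,4]
#7 0x56→b10/s0 MISS; vc=[2,4,8]

OUTCOME = MISS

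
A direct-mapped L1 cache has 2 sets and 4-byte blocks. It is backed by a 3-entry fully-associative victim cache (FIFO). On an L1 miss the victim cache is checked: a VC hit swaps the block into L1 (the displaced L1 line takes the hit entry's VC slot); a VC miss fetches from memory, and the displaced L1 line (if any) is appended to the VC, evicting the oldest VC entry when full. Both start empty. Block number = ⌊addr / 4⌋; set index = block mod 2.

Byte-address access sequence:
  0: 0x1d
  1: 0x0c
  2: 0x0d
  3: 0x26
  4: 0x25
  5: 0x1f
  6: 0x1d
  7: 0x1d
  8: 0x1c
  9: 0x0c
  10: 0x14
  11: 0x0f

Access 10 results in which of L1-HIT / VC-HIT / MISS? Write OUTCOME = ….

#0 0x1d→b7/s1 MISS; vc=[]
#1 0xc→b3/s1 MISS; vc=[7]
#2 0xd→b3/s1 L1-HIT; vc=[7]
#3 0x26→b9/s1 MISS; vc=[7,3]
#4 0x25→b9/s1 L1-HIT; vc=[7,3]
#5 0x1f→b7/s1 VC-HIT; vc=[9,3]
#6 0x1d→b7/s1 L1-HIT; vc=[9,3]
#7 0x1d→b7/s1 L1-HIT; vc=[9,3]
#8 0x1c→b7/s1 L1-HIT; vc=[9,3]
#9 0xc→b3/s1 VC-HIT; vc=[9,7]
#10 0x14→b5/s1 MISS; vc=[9,7,3]
#11 0xf→b3/s1 VC-HIT; vc=[9,7,5]

OUTCOME = MISS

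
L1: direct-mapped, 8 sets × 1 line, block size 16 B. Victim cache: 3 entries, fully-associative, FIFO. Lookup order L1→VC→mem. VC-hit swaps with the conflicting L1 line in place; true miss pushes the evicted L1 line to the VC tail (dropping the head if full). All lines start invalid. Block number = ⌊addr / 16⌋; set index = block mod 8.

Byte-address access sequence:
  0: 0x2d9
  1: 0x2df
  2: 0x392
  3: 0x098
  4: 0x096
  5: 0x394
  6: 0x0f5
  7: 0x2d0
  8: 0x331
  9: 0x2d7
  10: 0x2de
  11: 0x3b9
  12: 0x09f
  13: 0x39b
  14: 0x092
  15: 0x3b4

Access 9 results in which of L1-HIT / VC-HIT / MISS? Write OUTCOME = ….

  [0] addr=0x2d9 blk=45 s=5: MISS | VC []
  [1] addr=0x2df blk=45 s=5: L1-HIT | VC []
  [2] addr=0x392 blk=57 s=1: MISS | VC []
  [3] addr=0x98 blk=9 s=1: MISS | VC [57]
  [4] addr=0x96 blk=9 s=1: L1-HIT | VC [57]
  [5] addr=0x394 blk=57 s=1: VC-HIT | VC [9]
  [6] addr=0xf5 blk=15 s=7: MISS | VC [9]
  [7] addr=0x2d0 blk=45 s=5: L1-HIT | VC [9]
  [8] addr=0x331 blk=51 s=3: MISS | VC [9]
  [9] addr=0x2d7 blk=45 s=5: L1-HIT | VC [9]
  [10] addr=0x2de blk=45 s=5: L1-HIT | VC [9]
  [11] addr=0x3b9 blk=59 s=3: MISS | VC [9, 51]
  [12] addr=0x9f blk=9 s=1: VC-HIT | VC [57, 51]
  [13] addr=0x39b blk=57 s=1: VC-HIT | VC [9, 51]
  [14] addr=0x92 blk=9 s=1: VC-HIT | VC [57, 51]
  [15] addr=0x3b4 blk=59 s=3: L1-HIT | VC [57, 51]

OUTCOME = L1-HIT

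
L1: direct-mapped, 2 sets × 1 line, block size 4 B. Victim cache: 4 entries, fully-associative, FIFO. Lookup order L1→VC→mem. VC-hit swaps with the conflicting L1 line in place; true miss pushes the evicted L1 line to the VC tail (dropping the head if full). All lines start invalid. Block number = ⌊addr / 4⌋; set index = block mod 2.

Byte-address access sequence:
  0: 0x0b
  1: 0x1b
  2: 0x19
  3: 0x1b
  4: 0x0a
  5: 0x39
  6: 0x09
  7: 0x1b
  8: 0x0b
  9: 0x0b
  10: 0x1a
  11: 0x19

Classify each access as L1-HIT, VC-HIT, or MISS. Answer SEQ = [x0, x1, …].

SEQ = [MISS, MISS, L1-HIT, L1-HIT, VC-HIT, MISS, VC-HIT, VC-HIT, VC-HIT, L1-HIT, VC-HIT, L1-HIT]

#0 0xb→b2/s0 MISS; vc=[]
#1 0x1b→b6/s0 MISS; vc=[2]
#2 0x19→b6/s0 L1-HIT; vc=[2]
#3 0x1b→b6/s0 L1-HIT; vc=[2]
#4 0xa→b2/s0 VC-HIT; vc=[6]
#5 0x39→b14/s0 MISS; vc=[6,2]
#6 0x9→b2/s0 VC-HIT; vc=[6,14]
#7 0x1b→b6/s0 VC-HIT; vc=[2,14]
#8 0xb→b2/s0 VC-HIT; vc=[6,14]
#9 0xb→b2/s0 L1-HIT; vc=[6,14]
#10 0x1a→b6/s0 VC-HIT; vc=[2,14]
#11 0x19→b6/s0 L1-HIT; vc=[2,14]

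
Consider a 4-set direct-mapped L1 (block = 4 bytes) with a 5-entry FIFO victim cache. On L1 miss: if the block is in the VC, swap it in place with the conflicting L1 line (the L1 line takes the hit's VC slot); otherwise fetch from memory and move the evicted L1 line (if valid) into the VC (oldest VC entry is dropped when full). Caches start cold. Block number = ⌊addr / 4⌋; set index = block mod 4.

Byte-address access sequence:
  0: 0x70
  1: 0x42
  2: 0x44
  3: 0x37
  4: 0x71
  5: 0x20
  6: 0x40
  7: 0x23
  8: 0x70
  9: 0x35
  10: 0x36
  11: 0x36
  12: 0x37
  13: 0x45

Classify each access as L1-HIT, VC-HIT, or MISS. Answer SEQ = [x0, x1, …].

SEQ = [MISS, MISS, MISS, MISS, VC-HIT, MISS, VC-HIT, VC-HIT, VC-HIT, L1-HIT, L1-HIT, L1-HIT, L1-HIT, VC-HIT]

  [0] addr=0x70 blk=28 s=0: MISS | VC []
  [1] addr=0x42 blk=16 s=0: MISS | VC [28]
  [2] addr=0x44 blk=17 s=1: MISS | VC [28]
  [3] addr=0x37 blk=13 s=1: MISS | VC [28, 17]
  [4] addr=0x71 blk=28 s=0: VC-HIT | VC [16, 17]
  [5] addr=0x20 blk=8 s=0: MISS | VC [16, 17, 28]
  [6] addr=0x40 blk=16 s=0: VC-HIT | VC [8, 17, 28]
  [7] addr=0x23 blk=8 s=0: VC-HIT | VC [16, 17, 28]
  [8] addr=0x70 blk=28 s=0: VC-HIT | VC [16, 17, 8]
  [9] addr=0x35 blk=13 s=1: L1-HIT | VC [16, 17, 8]
  [10] addr=0x36 blk=13 s=1: L1-HIT | VC [16, 17, 8]
  [11] addr=0x36 blk=13 s=1: L1-HIT | VC [16, 17, 8]
  [12] addr=0x37 blk=13 s=1: L1-HIT | VC [16, 17, 8]
  [13] addr=0x45 blk=17 s=1: VC-HIT | VC [16, 13, 8]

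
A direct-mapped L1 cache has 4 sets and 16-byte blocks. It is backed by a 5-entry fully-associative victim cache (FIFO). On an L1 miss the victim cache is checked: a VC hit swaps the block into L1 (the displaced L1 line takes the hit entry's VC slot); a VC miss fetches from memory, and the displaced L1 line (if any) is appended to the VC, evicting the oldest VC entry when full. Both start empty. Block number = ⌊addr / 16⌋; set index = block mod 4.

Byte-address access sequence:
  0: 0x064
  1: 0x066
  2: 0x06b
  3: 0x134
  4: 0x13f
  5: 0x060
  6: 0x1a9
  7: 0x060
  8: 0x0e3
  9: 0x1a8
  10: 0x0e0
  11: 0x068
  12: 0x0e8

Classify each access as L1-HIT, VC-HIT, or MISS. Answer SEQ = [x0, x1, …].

SEQ = [MISS, L1-HIT, L1-HIT, MISS, L1-HIT, L1-HIT, MISS, VC-HIT, MISS, VC-HIT, VC-HIT, VC-HIT, VC-HIT]

0: 0x64 (blk 6, set 2) → MISS  vc=[]
1: 0x66 (blk 6, set 2) → L1-HIT  vc=[]
2: 0x6b (blk 6, set 2) → L1-HIT  vc=[]
3: 0x134 (blk 19, set 3) → MISS  vc=[]
4: 0x13f (blk 19, set 3) → L1-HIT  vc=[]
5: 0x60 (blk 6, set 2) → L1-HIT  vc=[]
6: 0x1a9 (blk 26, set 2) → MISS  vc=[6]
7: 0x60 (blk 6, set 2) → VC-HIT  vc=[26]
8: 0xe3 (blk 14, set 2) → MISS  vc=[26, 6]
9: 0x1a8 (blk 26, set 2) → VC-HIT  vc=[14, 6]
10: 0xe0 (blk 14, set 2) → VC-HIT  vc=[26, 6]
11: 0x68 (blk 6, set 2) → VC-HIT  vc=[26, 14]
12: 0xe8 (blk 14, set 2) → VC-HIT  vc=[26, 6]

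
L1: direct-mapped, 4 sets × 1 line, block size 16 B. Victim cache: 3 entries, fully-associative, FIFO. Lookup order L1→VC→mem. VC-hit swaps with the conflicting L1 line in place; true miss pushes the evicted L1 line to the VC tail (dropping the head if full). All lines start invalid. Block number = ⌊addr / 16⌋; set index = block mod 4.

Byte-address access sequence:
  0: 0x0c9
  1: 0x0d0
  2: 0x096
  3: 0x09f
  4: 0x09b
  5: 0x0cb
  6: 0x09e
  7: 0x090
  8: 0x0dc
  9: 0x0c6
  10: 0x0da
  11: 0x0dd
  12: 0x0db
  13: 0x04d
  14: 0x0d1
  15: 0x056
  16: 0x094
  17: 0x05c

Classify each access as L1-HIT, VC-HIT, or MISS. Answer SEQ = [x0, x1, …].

0: 0xc9 (blk 12, set 0) → MISS  vc=[]
1: 0xd0 (blk 13, set 1) → MISS  vc=[]
2: 0x96 (blk 9, set 1) → MISS  vc=[13]
3: 0x9f (blk 9, set 1) → L1-HIT  vc=[13]
4: 0x9b (blk 9, set 1) → L1-HIT  vc=[13]
5: 0xcb (blk 12, set 0) → L1-HIT  vc=[13]
6: 0x9e (blk 9, set 1) → L1-HIT  vc=[13]
7: 0x90 (blk 9, set 1) → L1-HIT  vc=[13]
8: 0xdc (blk 13, set 1) → VC-HIT  vc=[9]
9: 0xc6 (blk 12, set 0) → L1-HIT  vc=[9]
10: 0xda (blk 13, set 1) → L1-HIT  vc=[9]
11: 0xdd (blk 13, set 1) → L1-HIT  vc=[9]
12: 0xdb (blk 13, set 1) → L1-HIT  vc=[9]
13: 0x4d (blk 4, set 0) → MISS  vc=[9, 12]
14: 0xd1 (blk 13, set 1) → L1-HIT  vc=[9, 12]
15: 0x56 (blk 5, set 1) → MISS  vc=[9, 12, 13]
16: 0x94 (blk 9, set 1) → VC-HIT  vc=[5, 12, 13]
17: 0x5c (blk 5, set 1) → VC-HIT  vc=[9, 12, 13]

SEQ = [MISS, MISS, MISS, L1-HIT, L1-HIT, L1-HIT, L1-HIT, L1-HIT, VC-HIT, L1-HIT, L1-HIT, L1-HIT, L1-HIT, MISS, L1-HIT, MISS, VC-HIT, VC-HIT]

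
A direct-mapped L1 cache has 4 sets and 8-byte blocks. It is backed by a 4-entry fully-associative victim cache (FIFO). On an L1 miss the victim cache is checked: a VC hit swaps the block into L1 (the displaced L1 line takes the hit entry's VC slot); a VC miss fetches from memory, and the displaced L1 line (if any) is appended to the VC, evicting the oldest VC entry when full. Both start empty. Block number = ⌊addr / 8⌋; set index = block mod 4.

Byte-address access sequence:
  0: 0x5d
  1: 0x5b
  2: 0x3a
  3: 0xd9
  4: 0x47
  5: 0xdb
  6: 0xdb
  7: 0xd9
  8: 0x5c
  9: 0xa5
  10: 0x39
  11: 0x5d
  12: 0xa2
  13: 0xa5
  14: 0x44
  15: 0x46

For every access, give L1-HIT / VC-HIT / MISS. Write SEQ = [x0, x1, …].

SEQ = [MISS, L1-HIT, MISS, MISS, MISS, L1-HIT, L1-HIT, L1-HIT, VC-HIT, MISS, VC-HIT, VC-HIT, L1-HIT, L1-HIT, VC-HIT, L1-HIT]

#0 0x5d→b11/s3 MISS; vc=[]
#1 0x5b→b11/s3 L1-HIT; vc=[]
#2 0x3a→b7/s3 MISS; vc=[11]
#3 0xd9→b27/s3 MISS; vc=[11,7]
#4 0x47→b8/s0 MISS; vc=[11,7]
#5 0xdb→b27/s3 L1-HIT; vc=[11,7]
#6 0xdb→b27/s3 L1-HIT; vc=[11,7]
#7 0xd9→b27/s3 L1-HIT; vc=[11,7]
#8 0x5c→b11/s3 VC-HIT; vc=[27,7]
#9 0xa5→b20/s0 MISS; vc=[27,7,8]
#10 0x39→b7/s3 VC-HIT; vc=[27,11,8]
#11 0x5d→b11/s3 VC-HIT; vc=[27,7,8]
#12 0xa2→b20/s0 L1-HIT; vc=[27,7,8]
#13 0xa5→b20/s0 L1-HIT; vc=[27,7,8]
#14 0x44→b8/s0 VC-HIT; vc=[27,7,20]
#15 0x46→b8/s0 L1-HIT; vc=[27,7,20]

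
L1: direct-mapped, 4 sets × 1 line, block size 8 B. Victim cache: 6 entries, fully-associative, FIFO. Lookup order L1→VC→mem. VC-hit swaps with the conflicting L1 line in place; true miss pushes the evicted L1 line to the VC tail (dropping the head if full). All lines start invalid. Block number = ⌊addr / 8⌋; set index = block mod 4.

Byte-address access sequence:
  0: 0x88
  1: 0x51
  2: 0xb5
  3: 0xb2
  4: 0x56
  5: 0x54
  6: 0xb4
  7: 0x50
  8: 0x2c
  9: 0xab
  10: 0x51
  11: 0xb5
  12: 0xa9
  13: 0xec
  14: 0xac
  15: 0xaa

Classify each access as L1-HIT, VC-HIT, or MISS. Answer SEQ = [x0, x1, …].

SEQ = [MISS, MISS, MISS, L1-HIT, VC-HIT, L1-HIT, VC-HIT, VC-HIT, MISS, MISS, L1-HIT, VC-HIT, L1-HIT, MISS, VC-HIT, L1-HIT]

#0 0x88→b17/s1 MISS; vc=[]
#1 0x51→b10/s2 MISS; vc=[]
#2 0xb5→b22/s2 MISS; vc=[10]
#3 0xb2→b22/s2 L1-HIT; vc=[10]
#4 0x56→b10/s2 VC-HIT; vc=[22]
#5 0x54→b10/s2 L1-HIT; vc=[22]
#6 0xb4→b22/s2 VC-HIT; vc=[10]
#7 0x50→b10/s2 VC-HIT; vc=[22]
#8 0x2c→b5/s1 MISS; vc=[22,17]
#9 0xab→b21/s1 MISS; vc=[22,17,5]
#10 0x51→b10/s2 L1-HIT; vc=[22,17,5]
#11 0xb5→b22/s2 VC-HIT; vc=[10,17,5]
#12 0xa9→b21/s1 L1-HIT; vc=[10,17,5]
#13 0xec→b29/s1 MISS; vc=[10,17,5,21]
#14 0xac→b21/s1 VC-HIT; vc=[10,17,5,29]
#15 0xaa→b21/s1 L1-HIT; vc=[10,17,5,29]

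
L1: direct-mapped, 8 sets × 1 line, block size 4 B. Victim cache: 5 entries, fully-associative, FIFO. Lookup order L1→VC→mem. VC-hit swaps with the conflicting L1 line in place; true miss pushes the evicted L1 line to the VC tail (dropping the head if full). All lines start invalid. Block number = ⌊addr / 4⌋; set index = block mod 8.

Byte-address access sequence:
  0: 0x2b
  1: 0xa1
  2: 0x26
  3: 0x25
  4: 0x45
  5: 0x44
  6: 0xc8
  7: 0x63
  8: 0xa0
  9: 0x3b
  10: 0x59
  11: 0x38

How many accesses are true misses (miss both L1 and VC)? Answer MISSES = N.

0: 0x2b (blk 10, set 2) → MISS  vc=[]
1: 0xa1 (blk 40, set 0) → MISS  vc=[]
2: 0x26 (blk 9, set 1) → MISS  vc=[]
3: 0x25 (blk 9, set 1) → L1-HIT  vc=[]
4: 0x45 (blk 17, set 1) → MISS  vc=[9]
5: 0x44 (blk 17, set 1) → L1-HIT  vc=[9]
6: 0xc8 (blk 50, set 2) → MISS  vc=[9, 10]
7: 0x63 (blk 24, set 0) → MISS  vc=[9, 10, 40]
8: 0xa0 (blk 40, set 0) → VC-HIT  vc=[9, 10, 24]
9: 0x3b (blk 14, set 6) → MISS  vc=[9, 10, 24]
10: 0x59 (blk 22, set 6) → MISS  vc=[9, 10, 24, 14]
11: 0x38 (blk 14, set 6) → VC-HIT  vc=[9, 10, 24, 22]

MISSES = 8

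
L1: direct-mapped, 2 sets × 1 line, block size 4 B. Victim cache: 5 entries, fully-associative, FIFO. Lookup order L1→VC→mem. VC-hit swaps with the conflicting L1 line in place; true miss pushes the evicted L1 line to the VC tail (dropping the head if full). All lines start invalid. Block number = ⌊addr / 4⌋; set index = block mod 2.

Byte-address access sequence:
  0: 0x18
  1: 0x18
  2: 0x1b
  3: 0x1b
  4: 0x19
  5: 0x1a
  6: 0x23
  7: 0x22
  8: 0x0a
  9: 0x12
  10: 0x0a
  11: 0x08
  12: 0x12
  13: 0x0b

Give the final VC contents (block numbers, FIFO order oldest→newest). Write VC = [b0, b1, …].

VC = [6, 8, 4]

0: 0x18 (blk 6, set 0) → MISS  vc=[]
1: 0x18 (blk 6, set 0) → L1-HIT  vc=[]
2: 0x1b (blk 6, set 0) → L1-HIT  vc=[]
3: 0x1b (blk 6, set 0) → L1-HIT  vc=[]
4: 0x19 (blk 6, set 0) → L1-HIT  vc=[]
5: 0x1a (blk 6, set 0) → L1-HIT  vc=[]
6: 0x23 (blk 8, set 0) → MISS  vc=[6]
7: 0x22 (blk 8, set 0) → L1-HIT  vc=[6]
8: 0xa (blk 2, set 0) → MISS  vc=[6, 8]
9: 0x12 (blk 4, set 0) → MISS  vc=[6, 8, 2]
10: 0xa (blk 2, set 0) → VC-HIT  vc=[6, 8, 4]
11: 0x8 (blk 2, set 0) → L1-HIT  vc=[6, 8, 4]
12: 0x12 (blk 4, set 0) → VC-HIT  vc=[6, 8, 2]
13: 0xb (blk 2, set 0) → VC-HIT  vc=[6, 8, 4]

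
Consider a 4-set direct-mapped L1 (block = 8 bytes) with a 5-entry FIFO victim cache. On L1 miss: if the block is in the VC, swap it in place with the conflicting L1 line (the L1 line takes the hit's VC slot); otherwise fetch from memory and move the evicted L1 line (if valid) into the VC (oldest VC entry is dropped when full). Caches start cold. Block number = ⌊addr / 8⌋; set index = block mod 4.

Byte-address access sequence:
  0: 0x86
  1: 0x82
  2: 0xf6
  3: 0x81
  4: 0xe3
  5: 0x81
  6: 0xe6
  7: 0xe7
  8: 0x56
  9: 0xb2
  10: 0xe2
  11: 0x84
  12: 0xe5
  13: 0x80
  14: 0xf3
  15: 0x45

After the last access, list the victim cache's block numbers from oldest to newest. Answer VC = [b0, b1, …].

  [0] addr=0x86 blk=16 s=0: MISS | VC []
  [1] addr=0x82 blk=16 s=0: L1-HIT | VC []
  [2] addr=0xf6 blk=30 s=2: MISS | VC []
  [3] addr=0x81 blk=16 s=0: L1-HIT | VC []
  [4] addr=0xe3 blk=28 s=0: MISS | VC [16]
  [5] addr=0x81 blk=16 s=0: VC-HIT | VC [28]
  [6] addr=0xe6 blk=28 s=0: VC-HIT | VC [16]
  [7] addr=0xe7 blk=28 s=0: L1-HIT | VC [16]
  [8] addr=0x56 blk=10 s=2: MISS | VC [16, 30]
  [9] addr=0xb2 blk=22 s=2: MISS | VC [16, 30, 10]
  [10] addr=0xe2 blk=28 s=0: L1-HIT | VC [16, 30, 10]
  [11] addr=0x84 blk=16 s=0: VC-HIT | VC [28, 30, 10]
  [12] addr=0xe5 blk=28 s=0: VC-HIT | VC [16, 30, 10]
  [13] addr=0x80 blk=16 s=0: VC-HIT | VC [28, 30, 10]
  [14] addr=0xf3 blk=30 s=2: VC-HIT | VC [28, 22, 10]
  [15] addr=0x45 blk=8 s=0: MISS | VC [28, 22, 10, 16]

VC = [28, 22, 10, 16]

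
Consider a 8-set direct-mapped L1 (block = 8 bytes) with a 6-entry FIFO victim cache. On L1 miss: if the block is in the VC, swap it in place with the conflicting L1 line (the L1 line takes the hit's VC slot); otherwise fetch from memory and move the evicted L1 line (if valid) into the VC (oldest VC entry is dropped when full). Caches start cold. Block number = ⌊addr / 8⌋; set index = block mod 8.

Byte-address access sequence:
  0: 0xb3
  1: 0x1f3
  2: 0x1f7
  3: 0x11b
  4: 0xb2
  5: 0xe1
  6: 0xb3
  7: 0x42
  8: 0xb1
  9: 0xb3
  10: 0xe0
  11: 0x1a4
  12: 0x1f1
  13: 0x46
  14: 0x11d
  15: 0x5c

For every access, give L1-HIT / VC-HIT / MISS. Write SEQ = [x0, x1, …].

SEQ = [MISS, MISS, L1-HIT, MISS, VC-HIT, MISS, L1-HIT, MISS, L1-HIT, L1-HIT, L1-HIT, MISS, VC-HIT, L1-HIT, L1-HIT, MISS]

  [0] addr=0xb3 blk=22 s=6: MISS | VC []
  [1] addr=0x1f3 blk=62 s=6: MISS | VC [22]
  [2] addr=0x1f7 blk=62 s=6: L1-HIT | VC [22]
  [3] addr=0x11b blk=35 s=3: MISS | VC [22]
  [4] addr=0xb2 blk=22 s=6: VC-HIT | VC [62]
  [5] addr=0xe1 blk=28 s=4: MISS | VC [62]
  [6] addr=0xb3 blk=22 s=6: L1-HIT | VC [62]
  [7] addr=0x42 blk=8 s=0: MISS | VC [62]
  [8] addr=0xb1 blk=22 s=6: L1-HIT | VC [62]
  [9] addr=0xb3 blk=22 s=6: L1-HIT | VC [62]
  [10] addr=0xe0 blk=28 s=4: L1-HIT | VC [62]
  [11] addr=0x1a4 blk=52 s=4: MISS | VC [62, 28]
  [12] addr=0x1f1 blk=62 s=6: VC-HIT | VC [22, 28]
  [13] addr=0x46 blk=8 s=0: L1-HIT | VC [22, 28]
  [14] addr=0x11d blk=35 s=3: L1-HIT | VC [22, 28]
  [15] addr=0x5c blk=11 s=3: MISS | VC [22, 28, 35]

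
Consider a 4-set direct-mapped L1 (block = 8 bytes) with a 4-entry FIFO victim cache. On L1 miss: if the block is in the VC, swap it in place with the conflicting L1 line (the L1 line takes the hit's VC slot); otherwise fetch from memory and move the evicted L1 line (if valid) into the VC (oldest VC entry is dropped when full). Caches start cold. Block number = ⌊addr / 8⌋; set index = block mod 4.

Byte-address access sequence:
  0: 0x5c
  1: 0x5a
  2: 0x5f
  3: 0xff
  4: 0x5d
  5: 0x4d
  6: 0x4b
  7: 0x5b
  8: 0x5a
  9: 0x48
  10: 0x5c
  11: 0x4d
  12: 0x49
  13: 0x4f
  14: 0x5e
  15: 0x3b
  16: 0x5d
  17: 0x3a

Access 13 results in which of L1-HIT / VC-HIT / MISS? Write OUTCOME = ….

OUTCOME = L1-HIT

0: 0x5c (blk 11, set 3) → MISS  vc=[]
1: 0x5a (blk 11, set 3) → L1-HIT  vc=[]
2: 0x5f (blk 11, set 3) → L1-HIT  vc=[]
3: 0xff (blk 31, set 3) → MISS  vc=[11]
4: 0x5d (blk 11, set 3) → VC-HIT  vc=[31]
5: 0x4d (blk 9, set 1) → MISS  vc=[31]
6: 0x4b (blk 9, set 1) → L1-HIT  vc=[31]
7: 0x5b (blk 11, set 3) → L1-HIT  vc=[31]
8: 0x5a (blk 11, set 3) → L1-HIT  vc=[31]
9: 0x48 (blk 9, set 1) → L1-HIT  vc=[31]
10: 0x5c (blk 11, set 3) → L1-HIT  vc=[31]
11: 0x4d (blk 9, set 1) → L1-HIT  vc=[31]
12: 0x49 (blk 9, set 1) → L1-HIT  vc=[31]
13: 0x4f (blk 9, set 1) → L1-HIT  vc=[31]
14: 0x5e (blk 11, set 3) → L1-HIT  vc=[31]
15: 0x3b (blk 7, set 3) → MISS  vc=[31, 11]
16: 0x5d (blk 11, set 3) → VC-HIT  vc=[31, 7]
17: 0x3a (blk 7, set 3) → VC-HIT  vc=[31, 11]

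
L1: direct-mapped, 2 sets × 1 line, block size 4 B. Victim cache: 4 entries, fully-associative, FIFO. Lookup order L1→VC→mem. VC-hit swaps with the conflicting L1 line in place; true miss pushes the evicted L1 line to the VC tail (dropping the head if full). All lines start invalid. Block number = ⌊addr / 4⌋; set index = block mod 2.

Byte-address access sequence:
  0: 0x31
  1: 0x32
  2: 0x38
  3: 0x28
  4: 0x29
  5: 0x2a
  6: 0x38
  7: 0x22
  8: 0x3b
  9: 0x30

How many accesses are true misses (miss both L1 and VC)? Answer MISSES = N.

MISSES = 4

  [0] addr=0x31 blk=12 s=0: MISS | VC []
  [1] addr=0x32 blk=12 s=0: L1-HIT | VC []
  [2] addr=0x38 blk=14 s=0: MISS | VC [12]
  [3] addr=0x28 blk=10 s=0: MISS | VC [12, 14]
  [4] addr=0x29 blk=10 s=0: L1-HIT | VC [12, 14]
  [5] addr=0x2a blk=10 s=0: L1-HIT | VC [12, 14]
  [6] addr=0x38 blk=14 s=0: VC-HIT | VC [12, 10]
  [7] addr=0x22 blk=8 s=0: MISS | VC [12, 10, 14]
  [8] addr=0x3b blk=14 s=0: VC-HIT | VC [12, 10, 8]
  [9] addr=0x30 blk=12 s=0: VC-HIT | VC [14, 10, 8]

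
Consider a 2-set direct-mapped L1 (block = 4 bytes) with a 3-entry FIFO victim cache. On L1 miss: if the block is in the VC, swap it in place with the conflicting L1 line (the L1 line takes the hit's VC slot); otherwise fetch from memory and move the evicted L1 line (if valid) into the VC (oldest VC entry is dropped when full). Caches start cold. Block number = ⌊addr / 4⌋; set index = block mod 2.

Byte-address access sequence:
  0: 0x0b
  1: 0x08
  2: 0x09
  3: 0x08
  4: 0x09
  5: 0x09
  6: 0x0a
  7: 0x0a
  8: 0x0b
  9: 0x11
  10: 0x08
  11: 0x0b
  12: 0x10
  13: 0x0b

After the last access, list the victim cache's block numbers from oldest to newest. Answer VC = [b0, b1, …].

#0 0xb→b2/s0 MISS; vc=[]
#1 0x8→b2/s0 L1-HIT; vc=[]
#2 0x9→b2/s0 L1-HIT; vc=[]
#3 0x8→b2/s0 L1-HIT; vc=[]
#4 0x9→b2/s0 L1-HIT; vc=[]
#5 0x9→b2/s0 L1-HIT; vc=[]
#6 0xa→b2/s0 L1-HIT; vc=[]
#7 0xa→b2/s0 L1-HIT; vc=[]
#8 0xb→b2/s0 L1-HIT; vc=[]
#9 0x11→b4/s0 MISS; vc=[2]
#10 0x8→b2/s0 VC-HIT; vc=[4]
#11 0xb→b2/s0 L1-HIT; vc=[4]
#12 0x10→b4/s0 VC-HIT; vc=[2]
#13 0xb→b2/s0 VC-HIT; vc=[4]

VC = [4]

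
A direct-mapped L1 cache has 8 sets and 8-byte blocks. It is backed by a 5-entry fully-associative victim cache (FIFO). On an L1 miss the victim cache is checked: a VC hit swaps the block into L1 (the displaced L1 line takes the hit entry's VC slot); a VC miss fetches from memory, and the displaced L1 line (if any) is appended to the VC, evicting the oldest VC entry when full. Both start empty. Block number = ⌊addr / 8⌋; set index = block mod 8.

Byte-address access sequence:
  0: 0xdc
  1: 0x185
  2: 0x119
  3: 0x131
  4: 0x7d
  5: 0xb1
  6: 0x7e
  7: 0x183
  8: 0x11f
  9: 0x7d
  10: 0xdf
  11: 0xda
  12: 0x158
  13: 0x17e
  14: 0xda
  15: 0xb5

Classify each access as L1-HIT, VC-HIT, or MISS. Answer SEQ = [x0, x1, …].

SEQ = [MISS, MISS, MISS, MISS, MISS, MISS, L1-HIT, L1-HIT, L1-HIT, L1-HIT, VC-HIT, L1-HIT, MISS, MISS, VC-HIT, L1-HIT]

#0 0xdc→b27/s3 MISS; vc=[]
#1 0x185→b48/s0 MISS; vc=[]
#2 0x119→b35/s3 MISS; vc=[27]
#3 0x131→b38/s6 MISS; vc=[27]
#4 0x7d→b15/s7 MISS; vc=[27]
#5 0xb1→b22/s6 MISS; vc=[27,38]
#6 0x7e→b15/s7 L1-HIT; vc=[27,38]
#7 0x183→b48/s0 L1-HIT; vc=[27,38]
#8 0x11f→b35/s3 L1-HIT; vc=[27,38]
#9 0x7d→b15/s7 L1-HIT; vc=[27,38]
#10 0xdf→b27/s3 VC-HIT; vc=[35,38]
#11 0xda→b27/s3 L1-HIT; vc=[35,38]
#12 0x158→b43/s3 MISS; vc=[35,38,27]
#13 0x17e→b47/s7 MISS; vc=[35,38,27,15]
#14 0xda→b27/s3 VC-HIT; vc=[35,38,43,15]
#15 0xb5→b22/s6 L1-HIT; vc=[35,38,43,15]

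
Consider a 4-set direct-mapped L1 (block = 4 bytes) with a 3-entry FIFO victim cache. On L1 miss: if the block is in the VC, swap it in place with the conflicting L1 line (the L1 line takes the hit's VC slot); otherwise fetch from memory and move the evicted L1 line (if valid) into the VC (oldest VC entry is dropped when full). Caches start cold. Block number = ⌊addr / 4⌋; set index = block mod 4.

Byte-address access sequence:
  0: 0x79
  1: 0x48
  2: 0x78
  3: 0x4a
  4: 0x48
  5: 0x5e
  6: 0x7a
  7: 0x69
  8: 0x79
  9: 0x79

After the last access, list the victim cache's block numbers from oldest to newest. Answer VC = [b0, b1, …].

  [0] addr=0x79 blk=30 s=2: MISS | VC []
  [1] addr=0x48 blk=18 s=2: MISS | VC [30]
  [2] addr=0x78 blk=30 s=2: VC-HIT | VC [18]
  [3] addr=0x4a blk=18 s=2: VC-HIT | VC [30]
  [4] addr=0x48 blk=18 s=2: L1-HIT | VC [30]
  [5] addr=0x5e blk=23 s=3: MISS | VC [30]
  [6] addr=0x7a blk=30 s=2: VC-HIT | VC [18]
  [7] addr=0x69 blk=26 s=2: MISS | VC [18, 30]
  [8] addr=0x79 blk=30 s=2: VC-HIT | VC [18, 26]
  [9] addr=0x79 blk=30 s=2: L1-HIT | VC [18, 26]

VC = [18, 26]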